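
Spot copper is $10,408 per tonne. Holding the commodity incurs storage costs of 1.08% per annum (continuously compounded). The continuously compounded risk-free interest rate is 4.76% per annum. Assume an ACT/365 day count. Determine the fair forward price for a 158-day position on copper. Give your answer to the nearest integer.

Net carry = r + u − y = 0.0476 + 0.0108 − 0.0000 = 0.0584
F = S·e^((r+u−y)T) = 10408 · e^(0.0584 × 158/365) = 10408 · e^0.025280
= 10408 × 1.025602 = $10,674 per tonne

$10,674 per tonne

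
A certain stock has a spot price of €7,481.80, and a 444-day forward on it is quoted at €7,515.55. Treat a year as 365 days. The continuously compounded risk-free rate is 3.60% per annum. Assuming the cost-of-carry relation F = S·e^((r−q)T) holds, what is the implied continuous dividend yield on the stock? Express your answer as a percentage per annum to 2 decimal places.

From F = S·e^((r−q)T): (r − q) = ln(F/S)/T
ln(7515.55/7481.80) = ln(1.004511) = 0.004501
(r − q) = 0.004501 / (444/365) = 0.003700
q = r − ln(F/S)/T = 0.0360 − 0.003700 = 0.032300
q = 3.23%

3.23%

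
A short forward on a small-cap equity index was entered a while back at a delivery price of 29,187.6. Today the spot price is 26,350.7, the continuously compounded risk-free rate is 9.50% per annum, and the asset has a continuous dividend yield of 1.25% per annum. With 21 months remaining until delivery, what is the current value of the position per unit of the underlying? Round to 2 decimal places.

-1063.47

Current fair forward for the remaining 21 months: F = S·e^((r − q)·T), (r − q) = 0.0950 − 0.0125 = 0.0825
F = 26350.7 · e^(0.0825 × 21/12) = 26350.7 × 1.15531727 = 30443.4188
Value of long forward = (F − K)·e^(−rT) = (30443.4188 − 29187.6) · e^(−0.0950·21/12)
= 1255.8188 × 0.84683450 = 1063.47
Short position value = −(long value) = -1063.47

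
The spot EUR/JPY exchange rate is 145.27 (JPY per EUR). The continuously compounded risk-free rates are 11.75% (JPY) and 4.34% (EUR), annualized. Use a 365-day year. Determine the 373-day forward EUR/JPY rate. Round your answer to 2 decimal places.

156.70

F = S·e^((r_JPY − r_EUR)T) = 145.27 · e^((0.1175 − 0.0434) × 373/365)
= 145.27 · e^0.075724 = 145.27 × 1.078665
F = 156.70 JPY per EUR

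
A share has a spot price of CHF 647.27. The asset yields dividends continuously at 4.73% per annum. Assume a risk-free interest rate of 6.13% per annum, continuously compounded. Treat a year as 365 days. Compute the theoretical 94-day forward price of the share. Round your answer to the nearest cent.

CHF 649.61

F = S·e^((r − q)T) = 647.27 · e^((0.0613 − 0.0473) × 94/365)
= 647.27 · e^0.003605 = 647.27 × 1.003612
F = CHF 649.61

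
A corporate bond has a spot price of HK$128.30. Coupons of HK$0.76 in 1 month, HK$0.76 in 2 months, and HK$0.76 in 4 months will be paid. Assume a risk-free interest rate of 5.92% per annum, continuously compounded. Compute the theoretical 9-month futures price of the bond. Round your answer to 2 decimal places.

PV(coupons) I = 0.76·e^(−0.0592·1/12) + 0.76·e^(−0.0592·2/12) + 0.76·e^(−0.0592·4/12)
I = 0.7563 + 0.7525 + 0.7451 = 2.2539
F = (S − I)·e^(rT) = (128.30 − 2.2539) · e^(0.0592·9/12)
= 126.0461 · e^0.044400 = 126.0461 × 1.045400 = HK$131.77

HK$131.77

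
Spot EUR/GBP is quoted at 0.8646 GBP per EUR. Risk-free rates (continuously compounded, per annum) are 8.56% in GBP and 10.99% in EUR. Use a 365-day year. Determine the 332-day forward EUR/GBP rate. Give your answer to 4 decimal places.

F = S·e^((r_GBP − r_EUR)T) = 0.8646 · e^((0.0856 − 0.1099) × 332/365)
= 0.8646 · e^-0.022103 = 0.8646 × 0.978139
F = 0.8457 GBP per EUR

0.8457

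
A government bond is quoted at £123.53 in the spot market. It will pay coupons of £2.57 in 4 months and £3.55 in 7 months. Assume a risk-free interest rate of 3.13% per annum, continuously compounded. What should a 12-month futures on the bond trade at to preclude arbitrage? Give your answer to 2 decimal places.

PV(coupons) I = 2.57·e^(−0.0313·4/12) + 3.55·e^(−0.0313·7/12)
I = 2.5433 + 3.4858 = 6.0291
F = (S − I)·e^(rT) = (123.53 − 6.0291) · e^(0.0313·12/12)
= 117.5009 · e^0.031300 = 117.5009 × 1.031795 = £121.24

£121.24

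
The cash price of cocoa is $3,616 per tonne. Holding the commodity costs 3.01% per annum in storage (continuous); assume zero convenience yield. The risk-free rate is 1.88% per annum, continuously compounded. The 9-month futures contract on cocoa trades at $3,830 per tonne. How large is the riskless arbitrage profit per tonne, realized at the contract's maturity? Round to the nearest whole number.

$79 per tonne

Fair futures: F* = S·e^(carry·T), with carry = (r + u) = 0.0188 + 0.0301 = 0.0489
F* = 3616 · e^(0.0489 × 9/12) = 3616 · e^0.036675 = 3616 × 1.037356 = $3751.0793
Market $3830 > fair $3751.0793: forward overpriced → cash-and-carry (buy spot, short the forward).
At maturity, profit = |F_mkt − F*| = |3830 − 3751.0793| = $79 per tonne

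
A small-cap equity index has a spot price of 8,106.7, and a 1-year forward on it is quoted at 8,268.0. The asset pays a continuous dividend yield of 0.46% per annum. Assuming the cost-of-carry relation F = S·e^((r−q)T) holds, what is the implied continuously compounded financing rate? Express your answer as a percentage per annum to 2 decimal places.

From F = S·e^((r−q)T): (r − q) = ln(F/S)/T
ln(8268.0/8106.7) = ln(1.019897) = 0.019702
(r − q) = 0.019702 / (12/12) = 0.019702
r = ln(F/S)/T + q = 0.019702 + 0.0046 = 0.024302
r = 2.43%

2.43%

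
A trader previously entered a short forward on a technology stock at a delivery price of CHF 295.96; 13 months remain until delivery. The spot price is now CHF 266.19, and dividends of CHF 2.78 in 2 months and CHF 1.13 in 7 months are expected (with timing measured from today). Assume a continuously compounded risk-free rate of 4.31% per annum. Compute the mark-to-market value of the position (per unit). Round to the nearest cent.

CHF 20.13

PV(remaining dividends) I = 2.78·e^(−0.0431·2/12) + 1.13·e^(−0.0431·7/12) = 3.8620
Current forward F = (S − I)·e^(rT) = (266.19 − 3.8620)·e^(0.0431·13/12) = 262.3280 × 1.047799 = 274.8670
Value (long) = (F − K)·e^(−rT) = (274.8670 − 295.96) × 0.954382 = -20.1308
Short position value = −(long value) = CHF 20.13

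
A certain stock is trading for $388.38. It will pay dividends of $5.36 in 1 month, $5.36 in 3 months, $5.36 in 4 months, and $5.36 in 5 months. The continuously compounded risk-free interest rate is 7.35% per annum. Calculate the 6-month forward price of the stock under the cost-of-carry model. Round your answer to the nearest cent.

$381.11

PV(dividends) I = 5.36·e^(−0.0735·1/12) + 5.36·e^(−0.0735·3/12) + 5.36·e^(−0.0735·4/12) + 5.36·e^(−0.0735·5/12)
I = 5.3273 + 5.2624 + 5.2303 + 5.1983 = 21.0183
F = (S − I)·e^(rT) = (388.38 − 21.0183) · e^(0.0735·6/12)
= 367.3617 · e^0.036750 = 367.3617 × 1.037434 = $381.11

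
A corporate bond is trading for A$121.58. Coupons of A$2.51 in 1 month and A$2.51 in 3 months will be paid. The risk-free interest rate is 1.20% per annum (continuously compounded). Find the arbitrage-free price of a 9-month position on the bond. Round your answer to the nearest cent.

A$117.62

PV(coupons) I = 2.51·e^(−0.0120·1/12) + 2.51·e^(−0.0120·3/12)
I = 2.5075 + 2.5025 = 5.0100
F = (S − I)·e^(rT) = (121.58 − 5.0100) · e^(0.0120·9/12)
= 116.5700 · e^0.009000 = 116.5700 × 1.009041 = A$117.62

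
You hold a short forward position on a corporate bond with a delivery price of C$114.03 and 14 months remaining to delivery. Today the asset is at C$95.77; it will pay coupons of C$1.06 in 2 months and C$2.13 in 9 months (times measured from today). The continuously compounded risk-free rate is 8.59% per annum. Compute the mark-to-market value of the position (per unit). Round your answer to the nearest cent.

PV(remaining coupons) I = 1.06·e^(−0.0859·2/12) + 2.13·e^(−0.0859·9/12) = 3.0420
Current forward F = (S − I)·e^(rT) = (95.77 − 3.0420)·e^(0.0859·14/12) = 92.7280 × 1.105410 = 102.5025
Value (long) = (F − K)·e^(−rT) = (102.5025 − 114.03) × 0.904641 = -10.4282
Short position value = −(long value) = C$10.43

C$10.43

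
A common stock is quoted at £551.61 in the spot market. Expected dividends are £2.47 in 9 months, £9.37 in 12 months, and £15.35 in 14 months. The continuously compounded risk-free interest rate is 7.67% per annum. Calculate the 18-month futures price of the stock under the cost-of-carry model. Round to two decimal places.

PV(dividends) I = 2.47·e^(−0.0767·9/12) + 9.37·e^(−0.0767·12/12) + 15.35·e^(−0.0767·14/12)
I = 2.3319 + 8.6782 + 14.0361 = 25.0462
F = (S − I)·e^(rT) = (551.61 − 25.0462) · e^(0.0767·18/12)
= 526.5638 · e^0.115050 = 526.5638 × 1.121930 = £590.77

£590.77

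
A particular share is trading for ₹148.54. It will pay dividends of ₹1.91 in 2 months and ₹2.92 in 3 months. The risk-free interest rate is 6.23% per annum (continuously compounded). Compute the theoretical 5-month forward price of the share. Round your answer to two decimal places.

₹147.56

PV(dividends) I = 1.91·e^(−0.0623·2/12) + 2.92·e^(−0.0623·3/12)
I = 1.8903 + 2.8749 = 4.7652
F = (S − I)·e^(rT) = (148.54 − 4.7652) · e^(0.0623·5/12)
= 143.7748 · e^0.025958 = 143.7748 × 1.026298 = ₹147.56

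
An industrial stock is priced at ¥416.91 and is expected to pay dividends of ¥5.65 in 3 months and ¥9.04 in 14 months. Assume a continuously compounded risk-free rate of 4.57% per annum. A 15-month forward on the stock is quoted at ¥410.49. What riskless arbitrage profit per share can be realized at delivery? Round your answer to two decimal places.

¥15.94 per share

PV(dividends) I = 5.65·e^(−0.0457·3/12) + 9.04·e^(−0.0457·14/12) = 14.1565
Fair forward F* = (S − I)·e^(rT) = (416.91 − 14.1565)·e^0.057125 = 402.7535 × 1.058788 = 426.4306
Market ¥410.49 < fair 426.4306: forward underpriced → reverse cash-and-carry (short the stock, invest proceeds at r, pay the dividends, go long the forward).
Profit at T = |F_mkt − F*| = |410.49 − 426.4306| = ¥15.94 per share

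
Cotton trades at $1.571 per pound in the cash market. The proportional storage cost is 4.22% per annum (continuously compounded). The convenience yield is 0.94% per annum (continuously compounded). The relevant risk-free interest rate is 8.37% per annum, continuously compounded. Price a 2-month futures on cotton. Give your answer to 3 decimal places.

Net carry = r + u − y = 0.0837 + 0.0422 − 0.0094 = 0.1165
F = S·e^((r+u−y)T) = 1.571 · e^(0.1165 × 2/12) = 1.571 · e^0.019417
= 1.571 × 1.019607 = $1.602 per pound

$1.602 per pound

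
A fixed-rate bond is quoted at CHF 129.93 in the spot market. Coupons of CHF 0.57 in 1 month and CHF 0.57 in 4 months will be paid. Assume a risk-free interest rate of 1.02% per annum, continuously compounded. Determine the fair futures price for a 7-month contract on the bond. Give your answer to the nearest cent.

CHF 129.56

PV(coupons) I = 0.57·e^(−0.0102·1/12) + 0.57·e^(−0.0102·4/12)
I = 0.5695 + 0.5681 = 1.1376
F = (S − I)·e^(rT) = (129.93 − 1.1376) · e^(0.0102·7/12)
= 128.7924 · e^0.005950 = 128.7924 × 1.005968 = CHF 129.56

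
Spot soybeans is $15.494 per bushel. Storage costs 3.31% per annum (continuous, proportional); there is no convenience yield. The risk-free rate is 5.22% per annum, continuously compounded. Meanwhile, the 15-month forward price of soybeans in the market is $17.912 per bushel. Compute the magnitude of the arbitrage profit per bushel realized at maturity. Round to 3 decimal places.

$0.675 per bushel

Fair forward: F* = S·e^(carry·T), with carry = (r + u) = 0.0522 + 0.0331 = 0.0853
F* = 15.494 · e^(0.0853 × 15/12) = 15.494 · e^0.106625 = 15.494 × 1.112517 = $17.2373
Market $17.912 > fair $17.2373: forward overpriced → cash-and-carry (buy spot, short the forward).
At maturity, profit = |F_mkt − F*| = |17.912 − 17.2373| = $0.675 per bushel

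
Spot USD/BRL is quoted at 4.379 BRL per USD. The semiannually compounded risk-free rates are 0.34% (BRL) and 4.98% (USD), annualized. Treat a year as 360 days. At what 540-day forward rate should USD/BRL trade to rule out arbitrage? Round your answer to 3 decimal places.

4.088

By covered interest parity, F = S · (1+r_BRL/2)^(2T) / (1+r_USD/2)^(2T)
= 4.379 × 1.005109 / 1.076575 = 4.379 × 0.933617
F = 4.088 BRL per USD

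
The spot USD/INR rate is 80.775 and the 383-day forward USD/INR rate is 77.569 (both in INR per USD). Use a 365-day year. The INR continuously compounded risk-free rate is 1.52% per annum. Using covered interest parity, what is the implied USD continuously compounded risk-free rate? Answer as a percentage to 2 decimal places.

F = S·e^((r_INR − r_USD)T) ⇒ r_USD = r_INR − ln(F/S)/T
ln(77.569/80.775) = -0.040500; /(383/365) = -0.038597
r_USD = 0.0152 + 0.038597 = 0.053797
r_USD = 5.38%

5.38%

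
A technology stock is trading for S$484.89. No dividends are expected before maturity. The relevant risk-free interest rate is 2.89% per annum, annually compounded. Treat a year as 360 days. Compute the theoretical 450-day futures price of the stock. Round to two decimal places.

F = S · (1+r)^T
= 484.89 × 1.036255
F = S$502.47

S$502.47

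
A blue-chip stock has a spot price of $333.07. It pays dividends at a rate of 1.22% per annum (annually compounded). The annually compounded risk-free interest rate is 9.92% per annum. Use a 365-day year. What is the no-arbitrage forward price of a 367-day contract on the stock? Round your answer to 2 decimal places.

$361.86

F = S · (1+r)^T / (1+q)^T
= 333.07 × 1.099770 / 1.012267 = 333.07 × 1.086443
F = $361.86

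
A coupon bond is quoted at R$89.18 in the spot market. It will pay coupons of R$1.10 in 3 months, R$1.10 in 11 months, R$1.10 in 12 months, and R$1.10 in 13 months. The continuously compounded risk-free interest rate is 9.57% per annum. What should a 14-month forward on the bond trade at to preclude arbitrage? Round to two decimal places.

R$95.16

PV(coupons) I = 1.10·e^(−0.0957·3/12) + 1.10·e^(−0.0957·11/12) + 1.10·e^(−0.0957·12/12) + 1.10·e^(−0.0957·13/12)
I = 1.0740 + 1.0076 + 0.9996 + 0.9917 = 4.0729
F = (S − I)·e^(rT) = (89.18 − 4.0729) · e^(0.0957·14/12)
= 85.1071 · e^0.111650 = 85.1071 × 1.118121 = R$95.16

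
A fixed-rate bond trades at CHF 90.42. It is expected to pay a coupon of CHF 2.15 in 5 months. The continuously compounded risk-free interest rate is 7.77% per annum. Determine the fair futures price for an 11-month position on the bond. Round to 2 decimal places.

CHF 94.86

PV(coupons) I = 2.15·e^(−0.0777·5/12)
I = 2.0815
F = (S − I)·e^(rT) = (90.42 − 2.0815) · e^(0.0777·11/12)
= 88.3385 · e^0.071225 = 88.3385 × 1.073823 = CHF 94.86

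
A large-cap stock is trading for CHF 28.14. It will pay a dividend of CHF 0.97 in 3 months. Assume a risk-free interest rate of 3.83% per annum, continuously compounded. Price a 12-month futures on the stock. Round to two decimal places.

PV(dividends) I = 0.97·e^(−0.0383·3/12)
I = 0.9608
F = (S − I)·e^(rT) = (28.14 − 0.9608) · e^(0.0383·12/12)
= 27.1792 · e^0.038300 = 27.1792 × 1.039043 = CHF 28.24

CHF 28.24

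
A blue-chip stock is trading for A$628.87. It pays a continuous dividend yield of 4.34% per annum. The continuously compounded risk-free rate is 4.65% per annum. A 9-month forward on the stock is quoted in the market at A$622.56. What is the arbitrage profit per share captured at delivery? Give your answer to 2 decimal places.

A$7.77 per share

Fair forward: F* = S·e^(carry·T), with carry = (r − q) = 0.0465 − 0.0434 = 0.0031
F* = 628.87 · e^(0.0031 × 9/12) = 628.87 · e^0.002325 = 628.87 × 1.002328 = A$630.3340
Market A$622.56 < fair A$630.3340: forward underpriced → reverse cash-and-carry (short spot, go long the forward).
At maturity, profit = |F_mkt − F*| = |622.56 − 630.3340| = A$7.77 per share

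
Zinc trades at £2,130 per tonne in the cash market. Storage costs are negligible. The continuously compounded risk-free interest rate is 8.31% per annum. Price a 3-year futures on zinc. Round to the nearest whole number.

£2,733 per tonne

F = S·e^(rT) = 2130 · e^(0.0831 × 3) = 2130 · e^0.249300
= 2130 × 1.283127 = £2,733 per tonne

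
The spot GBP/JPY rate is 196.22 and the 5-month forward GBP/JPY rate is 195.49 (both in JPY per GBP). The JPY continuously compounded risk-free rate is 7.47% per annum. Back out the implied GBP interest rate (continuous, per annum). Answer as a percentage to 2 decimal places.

8.36%

F = S·e^((r_JPY − r_GBP)T) ⇒ r_GBP = r_JPY − ln(F/S)/T
ln(195.49/196.22) = -0.003727; /(5/12) = -0.008945
r_GBP = 0.0747 + 0.008945 = 0.083645
r_GBP = 8.36%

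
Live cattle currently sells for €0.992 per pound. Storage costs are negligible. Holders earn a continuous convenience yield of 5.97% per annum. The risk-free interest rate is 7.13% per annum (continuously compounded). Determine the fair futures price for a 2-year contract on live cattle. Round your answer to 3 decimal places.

€1.015 per pound

Net carry = r + u − y = 0.0713 + 0.0000 − 0.0597 = 0.0116
F = S·e^((r+u−y)T) = 0.992 · e^(0.0116 × 2) = 0.992 · e^0.023200
= 0.992 × 1.023471 = €1.015 per pound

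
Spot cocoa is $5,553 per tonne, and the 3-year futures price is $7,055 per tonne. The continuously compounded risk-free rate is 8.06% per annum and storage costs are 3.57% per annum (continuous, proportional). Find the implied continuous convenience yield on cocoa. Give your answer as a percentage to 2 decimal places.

F = S·e^((r+u−y)T) ⇒ (r+u−y) = ln(F/S)/T
ln(7055/5553) = 0.239398; /T ⇒ 0.079799
y = r + u − ln(F/S)/T = 0.0806 + 0.0357 − 0.079799 = 0.036501
y = 3.65%

3.65%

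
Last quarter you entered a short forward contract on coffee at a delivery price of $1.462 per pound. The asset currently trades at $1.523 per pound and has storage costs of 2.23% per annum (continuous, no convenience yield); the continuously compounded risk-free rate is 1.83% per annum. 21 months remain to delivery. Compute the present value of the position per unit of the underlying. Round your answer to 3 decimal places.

-$0.168 per pound

Current fair forward for the remaining 21 months: F = S·e^((r + u)·T), (r + u) = 0.0183 + 0.0223 = 0.0406
F = 1.523 · e^(0.0406 × 21/12) = 1.523 × 1.073635 = 1.6351
Value of long forward = (F − K)·e^(−rT) = (1.6351 − 1.462) · e^(−0.0183·21/12)
= 0.1731 × 0.968482 = 0.168
Short position value = −(long value) = -$0.168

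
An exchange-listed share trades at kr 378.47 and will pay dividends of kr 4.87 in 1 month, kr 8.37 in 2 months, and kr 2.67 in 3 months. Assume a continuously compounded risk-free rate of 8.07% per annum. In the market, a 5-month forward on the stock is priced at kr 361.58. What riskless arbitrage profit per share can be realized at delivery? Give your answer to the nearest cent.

kr 13.58 per share

PV(dividends) I = 4.87·e^(−0.0807·1/12) + 8.37·e^(−0.0807·2/12) + 2.67·e^(−0.0807·3/12) = 15.7122
Fair forward F* = (S − I)·e^(rT) = (378.47 − 15.7122)·e^0.033625 = 362.7578 × 1.034197 = 375.1630
Market kr 361.58 < fair 375.1630: forward underpriced → reverse cash-and-carry (short the stock, invest proceeds at r, pay the dividends, go long the forward).
Profit at T = |F_mkt − F*| = |361.58 − 375.1630| = kr 13.58 per share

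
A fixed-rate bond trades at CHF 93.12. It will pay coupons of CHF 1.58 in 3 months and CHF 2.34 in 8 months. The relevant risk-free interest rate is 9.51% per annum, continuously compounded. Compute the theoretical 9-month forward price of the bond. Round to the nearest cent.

PV(coupons) I = 1.58·e^(−0.0951·3/12) + 2.34·e^(−0.0951·8/12)
I = 1.5429 + 2.1962 = 3.7391
F = (S − I)·e^(rT) = (93.12 − 3.7391) · e^(0.0951·9/12)
= 89.3809 · e^0.071325 = 89.3809 × 1.073930 = CHF 95.99

CHF 95.99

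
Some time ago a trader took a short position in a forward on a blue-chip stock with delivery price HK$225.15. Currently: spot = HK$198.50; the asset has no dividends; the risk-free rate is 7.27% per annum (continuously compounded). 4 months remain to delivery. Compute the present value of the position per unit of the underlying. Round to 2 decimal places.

Current fair forward for the remaining 4 months: F = S·e^(r·T), r = 0.0727
F = 198.50 · e^(0.0727 × 4/12) = 198.50 × 1.024529 = 203.3690
Value of long forward = (F − K)·e^(−rT) = (203.3690 − 225.15) · e^(−0.0727·4/12)
= -21.7810 × 0.976058 = -21.26
Short position value = −(long value) = HK$21.26

HK$21.26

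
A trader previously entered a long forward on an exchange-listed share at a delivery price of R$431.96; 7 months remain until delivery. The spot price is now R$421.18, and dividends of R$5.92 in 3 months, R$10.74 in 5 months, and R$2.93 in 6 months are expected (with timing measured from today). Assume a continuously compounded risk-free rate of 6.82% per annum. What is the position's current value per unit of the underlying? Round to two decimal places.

-R$13.02

PV(remaining dividends) I = 5.92·e^(−0.0682·3/12) + 10.74·e^(−0.0682·5/12) + 2.93·e^(−0.0682·6/12) = 19.0908
Current forward F = (S − I)·e^(rT) = (421.18 − 19.0908)·e^(0.0682·7/12) = 402.0892 × 1.040585 = 418.4080
Value (long) = (F − K)·e^(−rT) = (418.4080 − 431.96) × 0.960998 = -13.0234
Value = -R$13.02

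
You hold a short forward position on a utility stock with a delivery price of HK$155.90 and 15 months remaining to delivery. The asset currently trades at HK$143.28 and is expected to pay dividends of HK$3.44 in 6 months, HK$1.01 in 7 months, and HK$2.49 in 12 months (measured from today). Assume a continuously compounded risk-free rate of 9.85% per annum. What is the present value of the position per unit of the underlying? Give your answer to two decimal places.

HK$1.04

PV(remaining dividends) I = 3.44·e^(−0.0985·6/12) + 1.01·e^(−0.0985·7/12) + 2.49·e^(−0.0985·12/12) = 6.4847
Current forward F = (S − I)·e^(rT) = (143.28 − 6.4847)·e^(0.0985·15/12) = 136.7953 × 1.131026 = 154.7190
Value (long) = (F − K)·e^(−rT) = (154.7190 − 155.90) × 0.884153 = -1.0442
Short position value = −(long value) = HK$1.04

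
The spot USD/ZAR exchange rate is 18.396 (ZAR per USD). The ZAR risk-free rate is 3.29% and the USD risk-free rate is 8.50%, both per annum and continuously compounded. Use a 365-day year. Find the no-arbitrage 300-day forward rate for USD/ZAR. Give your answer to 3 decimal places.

17.625

F = S·e^((r_ZAR − r_USD)T) = 18.396 · e^((0.0329 − 0.0850) × 300/365)
= 18.396 · e^-0.042822 = 18.396 × 0.958082
F = 17.625 ZAR per USD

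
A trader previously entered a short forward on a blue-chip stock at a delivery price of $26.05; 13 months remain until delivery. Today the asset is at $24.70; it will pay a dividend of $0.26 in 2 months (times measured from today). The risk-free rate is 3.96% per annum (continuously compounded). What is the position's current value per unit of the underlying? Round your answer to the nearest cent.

PV(remaining dividends) I = 0.26·e^(−0.0396·2/12) = 0.2583
Current forward F = (S − I)·e^(rT) = (24.70 − 0.2583)·e^(0.0396·13/12) = 24.4417 × 1.043834 = 25.5131
Value (long) = (F − K)·e^(−rT) = (25.5131 − 26.05) × 0.958007 = -0.5144
Short position value = −(long value) = $0.51

$0.51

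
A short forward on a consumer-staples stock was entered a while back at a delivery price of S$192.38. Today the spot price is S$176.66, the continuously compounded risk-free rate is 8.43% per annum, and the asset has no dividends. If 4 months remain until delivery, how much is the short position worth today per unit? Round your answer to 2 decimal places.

Current fair forward for the remaining 4 months: F = S·e^(r·T), r = 0.0843
F = 176.66 · e^(0.0843 × 4/12) = 176.66 × 1.028499 = 181.6946
Value of long forward = (F − K)·e^(−rT) = (181.6946 − 192.38) · e^(−0.0843·4/12)
= -10.6854 × 0.972291 = -10.39
Short position value = −(long value) = S$10.39

S$10.39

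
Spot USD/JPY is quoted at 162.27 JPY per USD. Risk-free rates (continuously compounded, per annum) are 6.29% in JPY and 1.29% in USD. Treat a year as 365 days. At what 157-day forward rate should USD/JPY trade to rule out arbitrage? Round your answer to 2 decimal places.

165.80

F = S·e^((r_JPY − r_USD)T) = 162.27 · e^((0.0629 − 0.0129) × 157/365)
= 162.27 · e^0.021507 = 162.27 × 1.021740
F = 165.80 JPY per USD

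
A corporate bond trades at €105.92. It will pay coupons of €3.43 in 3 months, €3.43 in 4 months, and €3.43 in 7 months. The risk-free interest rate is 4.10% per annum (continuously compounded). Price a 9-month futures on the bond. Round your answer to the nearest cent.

€98.78

PV(coupons) I = 3.43·e^(−0.0410·3/12) + 3.43·e^(−0.0410·4/12) + 3.43·e^(−0.0410·7/12)
I = 3.3950 + 3.3834 + 3.3489 = 10.1273
F = (S − I)·e^(rT) = (105.92 − 10.1273) · e^(0.0410·9/12)
= 95.7927 · e^0.030750 = 95.7927 × 1.031228 = €98.78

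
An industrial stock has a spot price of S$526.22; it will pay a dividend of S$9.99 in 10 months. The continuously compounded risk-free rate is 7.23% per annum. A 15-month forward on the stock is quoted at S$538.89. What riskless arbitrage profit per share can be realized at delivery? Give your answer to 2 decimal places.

PV(dividends) I = 9.99·e^(−0.0723·10/12) = 9.4059
Fair forward F* = (S − I)·e^(rT) = (526.22 − 9.4059)·e^0.090375 = 516.8141 × 1.094585 = 565.6970
Market S$538.89 < fair 565.6970: forward underpriced → reverse cash-and-carry (short the stock, invest proceeds at r, pay the dividends, go long the forward).
Profit at T = |F_mkt − F*| = |538.89 − 565.6970| = S$26.81 per share

S$26.81 per share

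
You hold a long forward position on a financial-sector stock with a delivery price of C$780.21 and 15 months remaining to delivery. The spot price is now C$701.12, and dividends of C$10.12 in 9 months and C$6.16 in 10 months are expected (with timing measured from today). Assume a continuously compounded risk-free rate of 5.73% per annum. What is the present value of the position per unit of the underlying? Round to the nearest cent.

-C$40.73

PV(remaining dividends) I = 10.12·e^(−0.0573·9/12) + 6.16·e^(−0.0573·10/12) = 15.5671
Current forward F = (S − I)·e^(rT) = (701.12 − 15.5671)·e^(0.0573·15/12) = 685.5529 × 1.074252 = 736.4566
Value (long) = (F − K)·e^(−rT) = (736.4566 − 780.21) × 0.930880 = -40.7292
Value = -C$40.73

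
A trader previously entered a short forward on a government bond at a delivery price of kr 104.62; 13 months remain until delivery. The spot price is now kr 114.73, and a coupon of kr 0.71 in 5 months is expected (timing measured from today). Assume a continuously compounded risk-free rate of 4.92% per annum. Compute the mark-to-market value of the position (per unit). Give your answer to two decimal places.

-kr 14.84

PV(remaining coupons) I = 0.71·e^(−0.0492·5/12) = 0.6956
Current forward F = (S − I)·e^(rT) = (114.73 − 0.6956)·e^(0.0492·13/12) = 114.0344 × 1.054746 = 120.2773
Value (long) = (F − K)·e^(−rT) = (120.2773 − 104.62) × 0.948096 = 14.8446
Short position value = −(long value) = -kr 14.84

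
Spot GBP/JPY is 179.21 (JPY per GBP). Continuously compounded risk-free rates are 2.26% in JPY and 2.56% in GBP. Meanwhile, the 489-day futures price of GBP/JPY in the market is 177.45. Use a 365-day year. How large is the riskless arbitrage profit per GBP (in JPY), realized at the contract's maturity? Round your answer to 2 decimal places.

1.04 per GBP (in JPY)

Fair futures: F* = S·e^(carry·T), with carry = (r_JPY − r_GBP) = 0.0226 − 0.0256 = -0.0030
F* = 179.21 · e^(-0.0030 × 489/365) = 179.21 · e^-0.004019 = 179.21 × 0.995989 = 178.4912
Market 177.45 < fair 178.4912: forward underpriced → reverse cash-and-carry (short spot, go long the forward).
At maturity, profit = |F_mkt − F*| = |177.45 − 178.4912| = 1.04 per GBP (in JPY)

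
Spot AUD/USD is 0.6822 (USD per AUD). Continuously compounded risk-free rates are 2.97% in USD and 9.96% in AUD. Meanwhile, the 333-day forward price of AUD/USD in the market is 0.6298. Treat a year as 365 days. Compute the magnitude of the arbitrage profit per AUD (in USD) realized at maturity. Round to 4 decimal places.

Fair forward: F* = S·e^(carry·T), with carry = (r_USD − r_AUD) = 0.0297 − 0.0996 = -0.0699
F* = 0.6822 · e^(-0.0699 × 333/365) = 0.6822 · e^-0.063772 = 0.6822 × 0.938219 = 0.6401
Market 0.6298 < fair 0.6401: forward underpriced → reverse cash-and-carry (short spot, go long the forward).
At maturity, profit = |F_mkt − F*| = |0.6298 − 0.6401| = 0.0103 per AUD (in USD)

0.0103 per AUD (in USD)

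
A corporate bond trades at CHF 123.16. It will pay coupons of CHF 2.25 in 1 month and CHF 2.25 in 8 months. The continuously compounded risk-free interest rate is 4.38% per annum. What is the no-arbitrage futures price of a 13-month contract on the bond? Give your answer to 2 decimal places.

PV(coupons) I = 2.25·e^(−0.0438·1/12) + 2.25·e^(−0.0438·8/12)
I = 2.2418 + 2.1852 = 4.4270
F = (S − I)·e^(rT) = (123.16 − 4.4270) · e^(0.0438·13/12)
= 118.7330 · e^0.047450 = 118.7330 × 1.048594 = CHF 124.50

CHF 124.50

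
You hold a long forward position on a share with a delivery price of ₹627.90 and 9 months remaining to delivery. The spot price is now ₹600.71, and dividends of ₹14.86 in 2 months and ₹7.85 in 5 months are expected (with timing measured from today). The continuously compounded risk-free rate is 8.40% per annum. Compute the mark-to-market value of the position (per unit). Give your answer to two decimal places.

PV(remaining dividends) I = 14.86·e^(−0.0840·2/12) + 7.85·e^(−0.0840·5/12) = 22.2334
Current forward F = (S − I)·e^(rT) = (600.71 − 22.2334)·e^(0.0840·9/12) = 578.4766 × 1.065027 = 616.0932
Value (long) = (F − K)·e^(−rT) = (616.0932 − 627.90) × 0.938943 = -11.0859
Value = -₹11.09

-₹11.09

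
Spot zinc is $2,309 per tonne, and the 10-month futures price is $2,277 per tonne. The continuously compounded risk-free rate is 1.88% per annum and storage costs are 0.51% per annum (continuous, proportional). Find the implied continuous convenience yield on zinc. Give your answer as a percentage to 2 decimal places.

F = S·e^((r+u−y)T) ⇒ (r+u−y) = ln(F/S)/T
ln(2277/2309) = -0.013956; /T ⇒ -0.016747
y = r + u − ln(F/S)/T = 0.0188 + 0.0051 + 0.016747 = 0.040647
y = 4.06%

4.06%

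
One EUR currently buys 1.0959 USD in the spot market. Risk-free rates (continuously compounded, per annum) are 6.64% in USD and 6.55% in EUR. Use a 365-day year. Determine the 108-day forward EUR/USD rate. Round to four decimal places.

1.0962

F = S·e^((r_USD − r_EUR)T) = 1.0959 · e^((0.0664 − 0.0655) × 108/365)
= 1.0959 · e^0.000266 = 1.0959 × 1.000266
F = 1.0962 USD per EUR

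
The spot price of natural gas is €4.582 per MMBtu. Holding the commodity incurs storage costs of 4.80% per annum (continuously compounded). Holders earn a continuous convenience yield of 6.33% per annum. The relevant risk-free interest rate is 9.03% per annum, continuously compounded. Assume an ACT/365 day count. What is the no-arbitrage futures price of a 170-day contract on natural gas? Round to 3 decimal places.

€4.745 per MMBtu

Net carry = r + u − y = 0.0903 + 0.0480 − 0.0633 = 0.0750
F = S·e^((r+u−y)T) = 4.582 · e^(0.0750 × 170/365) = 4.582 · e^0.034932
= 4.582 × 1.035549 = €4.745 per MMBtu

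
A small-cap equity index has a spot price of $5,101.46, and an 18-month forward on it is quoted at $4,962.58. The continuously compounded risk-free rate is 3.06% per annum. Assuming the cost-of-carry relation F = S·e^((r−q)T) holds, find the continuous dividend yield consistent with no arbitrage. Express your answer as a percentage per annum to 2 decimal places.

From F = S·e^((r−q)T): (r − q) = ln(F/S)/T
ln(4962.58/5101.46) = ln(0.972776) = -0.027601
(r − q) = -0.027601 / (18/12) = -0.018401
q = r − ln(F/S)/T = 0.0306 + 0.018401 = 0.049001
q = 4.90%

4.90%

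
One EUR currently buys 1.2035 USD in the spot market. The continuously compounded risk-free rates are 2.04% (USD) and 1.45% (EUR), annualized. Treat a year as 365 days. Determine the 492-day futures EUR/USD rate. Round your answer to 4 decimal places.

1.2131

F = S·e^((r_USD − r_EUR)T) = 1.2035 · e^((0.0204 − 0.0145) × 492/365)
= 1.2035 · e^0.007953 = 1.2035 × 1.007985
F = 1.2131 USD per EUR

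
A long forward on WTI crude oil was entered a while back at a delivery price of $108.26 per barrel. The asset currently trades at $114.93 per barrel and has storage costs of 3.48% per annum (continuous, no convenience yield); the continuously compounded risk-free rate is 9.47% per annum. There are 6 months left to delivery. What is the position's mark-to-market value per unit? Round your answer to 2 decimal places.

$13.69 per barrel

Current fair forward for the remaining 6 months: F = S·e^((r + u)·T), (r + u) = 0.0947 + 0.0348 = 0.1295
F = 114.93 · e^(0.1295 × 6/12) = 114.93 × 1.066892 = 122.6179
Value of long forward = (F − K)·e^(−rT) = (122.6179 − 108.26) · e^(−0.0947·6/12)
= 14.3579 × 0.953754 = 13.69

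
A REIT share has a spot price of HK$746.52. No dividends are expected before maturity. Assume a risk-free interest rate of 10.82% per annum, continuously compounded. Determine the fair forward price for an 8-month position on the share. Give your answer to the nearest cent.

F = S·e^(rT) = 746.52 · e^(0.1082 × 8/12)
= 746.52 · e^0.072133 = 746.52 × 1.074798
F = HK$802.36

HK$802.36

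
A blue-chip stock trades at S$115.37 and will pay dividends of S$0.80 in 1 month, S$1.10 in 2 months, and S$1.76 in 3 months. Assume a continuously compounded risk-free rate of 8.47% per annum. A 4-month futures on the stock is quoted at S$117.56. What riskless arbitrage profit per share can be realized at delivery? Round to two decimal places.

PV(dividends) I = 0.80·e^(−0.0847·1/12) + 1.10·e^(−0.0847·2/12) + 1.76·e^(−0.0847·3/12) = 3.6021
Fair futures F* = (S − I)·e^(rT) = (115.37 − 3.6021)·e^0.028233 = 111.7679 × 1.028635 = 114.9684
Market S$117.56 > fair 114.9684: forward overpriced → cash-and-carry (borrow at r, buy the stock and collect the dividends, short the forward).
Profit at T = |F_mkt − F*| = |117.56 − 114.9684| = S$2.59 per share

S$2.59 per share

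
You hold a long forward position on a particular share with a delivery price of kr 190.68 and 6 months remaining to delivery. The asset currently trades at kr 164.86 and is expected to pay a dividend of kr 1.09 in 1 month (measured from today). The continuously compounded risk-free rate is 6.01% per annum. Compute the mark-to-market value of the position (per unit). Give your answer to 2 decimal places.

-kr 21.26

PV(remaining dividends) I = 1.09·e^(−0.0601·1/12) = 1.0846
Current forward F = (S − I)·e^(rT) = (164.86 − 1.0846)·e^(0.0601·6/12) = 163.7754 × 1.030506 = 168.7715
Value (long) = (F − K)·e^(−rT) = (168.7715 − 190.68) × 0.970397 = -21.2599
Value = -kr 21.26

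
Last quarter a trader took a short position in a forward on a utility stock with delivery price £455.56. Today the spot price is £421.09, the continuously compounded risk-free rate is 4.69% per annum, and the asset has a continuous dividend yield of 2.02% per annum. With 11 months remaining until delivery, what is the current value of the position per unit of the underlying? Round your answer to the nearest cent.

£23.03

Current fair forward for the remaining 11 months: F = S·e^((r − q)·T), (r − q) = 0.0469 − 0.0202 = 0.0267
F = 421.09 · e^(0.0267 × 11/12) = 421.09 × 1.024777 = 431.5233
Value of long forward = (F − K)·e^(−rT) = (431.5233 − 455.56) · e^(−0.0469·11/12)
= -24.0367 × 0.957919 = -23.03
Short position value = −(long value) = £23.03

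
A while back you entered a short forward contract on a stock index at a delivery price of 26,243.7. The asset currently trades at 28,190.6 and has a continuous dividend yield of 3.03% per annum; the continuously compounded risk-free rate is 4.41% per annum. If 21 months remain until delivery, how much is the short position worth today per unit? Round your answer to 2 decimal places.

Current fair forward for the remaining 21 months: F = S·e^((r − q)·T), (r − q) = 0.0441 − 0.0303 = 0.0138
F = 28190.6 · e^(0.0138 × 21/12) = 28190.6 × 1.02444397 = 28879.6902
Value of long forward = (F − K)·e^(−rT) = (28879.6902 − 26243.7) · e^(−0.0441·21/12)
= 2635.9902 × 0.92572784 = 2440.21
Short position value = −(long value) = -2440.21

-2440.21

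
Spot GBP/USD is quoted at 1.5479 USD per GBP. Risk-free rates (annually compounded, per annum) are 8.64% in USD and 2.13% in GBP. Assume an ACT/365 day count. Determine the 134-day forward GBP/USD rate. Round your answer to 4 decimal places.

1.5834

By covered interest parity, F = S · (1+r_USD)^T / (1+r_GBP)^T
= 1.5479 × 1.030891 / 1.007768 = 1.5479 × 1.022945
F = 1.5834 USD per GBP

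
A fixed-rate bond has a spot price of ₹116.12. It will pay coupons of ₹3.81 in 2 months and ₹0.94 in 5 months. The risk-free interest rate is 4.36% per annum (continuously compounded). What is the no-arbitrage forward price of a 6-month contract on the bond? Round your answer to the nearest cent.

₹113.87

PV(coupons) I = 3.81·e^(−0.0436·2/12) + 0.94·e^(−0.0436·5/12)
I = 3.7824 + 0.9231 = 4.7055
F = (S − I)·e^(rT) = (116.12 − 4.7055) · e^(0.0436·6/12)
= 111.4145 · e^0.021800 = 111.4145 × 1.022039 = ₹113.87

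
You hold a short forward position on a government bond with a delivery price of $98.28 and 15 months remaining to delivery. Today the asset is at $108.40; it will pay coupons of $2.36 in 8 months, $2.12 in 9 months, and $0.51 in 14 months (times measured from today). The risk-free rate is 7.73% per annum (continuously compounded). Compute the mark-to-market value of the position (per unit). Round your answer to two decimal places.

PV(remaining coupons) I = 2.36·e^(−0.0773·8/12) + 2.12·e^(−0.0773·9/12) + 0.51·e^(−0.0773·14/12) = 4.7081
Current forward F = (S − I)·e^(rT) = (108.40 − 4.7081)·e^(0.0773·15/12) = 103.6919 × 1.101447 = 114.2111
Value (long) = (F − K)·e^(−rT) = (114.2111 − 98.28) × 0.907896 = 14.4638
Short position value = −(long value) = -$14.46

-$14.46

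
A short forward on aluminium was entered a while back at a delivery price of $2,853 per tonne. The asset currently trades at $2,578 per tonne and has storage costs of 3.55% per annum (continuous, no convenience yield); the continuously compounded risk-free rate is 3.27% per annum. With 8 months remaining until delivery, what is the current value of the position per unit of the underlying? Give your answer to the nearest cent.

$151.74 per tonne

Current fair forward for the remaining 8 months: F = S·e^((r + u)·T), (r + u) = 0.0327 + 0.0355 = 0.0682
F = 2578 · e^(0.0682 × 8/12) = 2578 × 1.04651612 = 2697.9186
Value of long forward = (F − K)·e^(−rT) = (2697.9186 − 2853) · e^(−0.0327·8/12)
= -155.0814 × 0.97843590 = -151.74
Short position value = −(long value) = $151.74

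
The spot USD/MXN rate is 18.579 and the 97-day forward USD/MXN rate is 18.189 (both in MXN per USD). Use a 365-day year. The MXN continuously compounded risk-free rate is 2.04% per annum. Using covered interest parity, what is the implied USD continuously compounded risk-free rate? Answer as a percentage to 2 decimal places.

10.02%

F = S·e^((r_MXN − r_USD)T) ⇒ r_USD = r_MXN − ln(F/S)/T
ln(18.189/18.579) = -0.021215; /(97/365) = -0.079830
r_USD = 0.0204 + 0.079830 = 0.100230
r_USD = 10.02%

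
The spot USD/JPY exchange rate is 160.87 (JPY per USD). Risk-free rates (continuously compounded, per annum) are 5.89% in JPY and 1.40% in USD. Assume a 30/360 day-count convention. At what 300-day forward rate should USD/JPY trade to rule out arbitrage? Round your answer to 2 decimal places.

167.00

F = S·e^((r_JPY − r_USD)T) = 160.87 · e^((0.0589 − 0.0140) × 300/360)
= 160.87 · e^0.037417 = 160.87 × 1.038126
F = 167.00 JPY per USD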